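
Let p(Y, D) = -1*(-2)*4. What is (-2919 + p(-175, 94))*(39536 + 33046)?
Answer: -211286202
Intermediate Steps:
p(Y, D) = 8 (p(Y, D) = 2*4 = 8)
(-2919 + p(-175, 94))*(39536 + 33046) = (-2919 + 8)*(39536 + 33046) = -2911*72582 = -211286202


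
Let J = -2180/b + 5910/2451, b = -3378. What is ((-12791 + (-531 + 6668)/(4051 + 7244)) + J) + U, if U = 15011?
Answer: 11552429912827/5195372445 ≈ 2223.6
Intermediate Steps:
J = 4217860/1379913 (J = -2180/(-3378) + 5910/2451 = -2180*(-1/3378) + 5910*(1/2451) = 1090/1689 + 1970/817 = 4217860/1379913 ≈ 3.0566)
((-12791 + (-531 + 6668)/(4051 + 7244)) + J) + U = ((-12791 + (-531 + 6668)/(4051 + 7244)) + 4217860/1379913) + 15011 = ((-12791 + 6137/11295) + 4217860/1379913) + 15011 = (-144468208/11295 + 4217860/1379913) + 15011 = -66435305859068/5195372445 + 15011 = 11552429912827/5195372445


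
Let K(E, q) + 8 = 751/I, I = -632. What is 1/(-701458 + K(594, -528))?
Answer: -632/443327263 ≈ -1.4256e-6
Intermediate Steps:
K(E, q) = -5807/632 (K(E, q) = -8 + 751/(-632) = -8 + 751*(-1/632) = -8 - 751/632 = -5807/632)
1/(-701458 + K(594, -528)) = 1/(-701458 - 5807/632) = 1/(-443327263/632) = -632/443327263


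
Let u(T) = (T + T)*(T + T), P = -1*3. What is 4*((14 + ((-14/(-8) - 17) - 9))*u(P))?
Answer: -1476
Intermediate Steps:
P = -3
u(T) = 4*T**2 (u(T) = (2*T)*(2*T) = 4*T**2)
4*((14 + ((-14/(-8) - 17) - 9))*u(P)) = 4*((14 + ((-14/(-8) - 17) - 9))*(4*(-3)**2)) = 4*((14 + ((-14*(-1/8) - 17) - 9))*(4*9)) = 4*((14 + ((7/4 - 17) - 9))*36) = 4*((14 + (-61/4 - 9))*36) = 4*((14 - 97/4)*36) = 4*(-41/4*36) = 4*(-369) = -1476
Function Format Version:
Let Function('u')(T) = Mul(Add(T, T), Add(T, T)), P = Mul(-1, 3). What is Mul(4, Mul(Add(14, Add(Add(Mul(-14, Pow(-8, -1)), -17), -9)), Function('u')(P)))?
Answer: -1476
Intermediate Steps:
P = -3
Function('u')(T) = Mul(4, Pow(T, 2)) (Function('u')(T) = Mul(Mul(2, T), Mul(2, T)) = Mul(4, Pow(T, 2)))
Mul(4, Mul(Add(14, Add(Add(Mul(-14, Pow(-8, -1)), -17), -9)), Function('u')(P))) = Mul(4, Mul(Add(14, Add(Add(Mul(-14, Pow(-8, -1)), -17), -9)), Mul(4, Pow(-3, 2)))) = Mul(4, Mul(Add(14, Add(Add(Mul(-14, Rational(-1, 8)), -17), -9)), Mul(4, 9))) = Mul(4, Mul(Add(14, Add(Add(Rational(7, 4), -17), -9)), 36)) = Mul(4, Mul(Add(14, Add(Rational(-61, 4), -9)), 36)) = Mul(4, Mul(Add(14, Rational(-97, 4)), 36)) = Mul(4, Mul(Rational(-41, 4), 36)) = Mul(4, -369) = -1476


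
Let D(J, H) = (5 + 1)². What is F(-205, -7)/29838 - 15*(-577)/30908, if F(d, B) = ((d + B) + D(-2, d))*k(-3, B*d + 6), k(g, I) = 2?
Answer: 123684137/461116452 ≈ 0.26823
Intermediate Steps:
D(J, H) = 36 (D(J, H) = 6² = 36)
F(d, B) = 72 + 2*B + 2*d (F(d, B) = ((d + B) + 36)*2 = ((B + d) + 36)*2 = (36 + B + d)*2 = 72 + 2*B + 2*d)
F(-205, -7)/29838 - 15*(-577)/30908 = (72 + 2*(-7) + 2*(-205))/29838 - 15*(-577)/30908 = (72 - 14 - 410)*(1/29838) + 8655*(1/30908) = -352*1/29838 + 8655/30908 = -176/14919 + 8655/30908 = 123684137/461116452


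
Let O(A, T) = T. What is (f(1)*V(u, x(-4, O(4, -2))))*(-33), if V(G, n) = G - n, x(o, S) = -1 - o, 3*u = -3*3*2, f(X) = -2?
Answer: -594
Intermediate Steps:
u = -6 (u = (-3*3*2)/3 = (-9*2)/3 = (⅓)*(-18) = -6)
(f(1)*V(u, x(-4, O(4, -2))))*(-33) = -2*(-6 - (-1 - 1*(-4)))*(-33) = -2*(-6 - (-1 + 4))*(-33) = -2*(-6 - 1*3)*(-33) = -2*(-6 - 3)*(-33) = -2*(-9)*(-33) = 18*(-33) = -594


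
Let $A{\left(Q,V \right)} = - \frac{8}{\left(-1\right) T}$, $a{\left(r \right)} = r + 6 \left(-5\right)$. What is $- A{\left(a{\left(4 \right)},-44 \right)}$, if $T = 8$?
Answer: $-1$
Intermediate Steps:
$a{\left(r \right)} = -30 + r$ ($a{\left(r \right)} = r - 30 = -30 + r$)
$A{\left(Q,V \right)} = 1$ ($A{\left(Q,V \right)} = - \frac{8}{\left(-1\right) 8} = - \frac{8}{-8} = \left(-8\right) \left(- \frac{1}{8}\right) = 1$)
$- A{\left(a{\left(4 \right)},-44 \right)} = \left(-1\right) 1 = -1$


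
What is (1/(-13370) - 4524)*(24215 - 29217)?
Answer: 151275188381/6685 ≈ 2.2629e+7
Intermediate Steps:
(1/(-13370) - 4524)*(24215 - 29217) = (-1/13370 - 4524)*(-5002) = -60485881/13370*(-5002) = 151275188381/6685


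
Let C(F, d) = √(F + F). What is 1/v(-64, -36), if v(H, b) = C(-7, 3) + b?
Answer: -18/655 - I*√14/1310 ≈ -0.027481 - 0.0028562*I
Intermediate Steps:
C(F, d) = √2*√F (C(F, d) = √(2*F) = √2*√F)
v(H, b) = b + I*√14 (v(H, b) = √2*√(-7) + b = √2*(I*√7) + b = I*√14 + b = b + I*√14)
1/v(-64, -36) = 1/(-36 + I*√14)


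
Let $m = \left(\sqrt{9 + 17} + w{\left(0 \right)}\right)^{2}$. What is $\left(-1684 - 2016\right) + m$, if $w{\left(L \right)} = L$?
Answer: $-3674$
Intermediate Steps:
$m = 26$ ($m = \left(\sqrt{9 + 17} + 0\right)^{2} = \left(\sqrt{26} + 0\right)^{2} = \left(\sqrt{26}\right)^{2} = 26$)
$\left(-1684 - 2016\right) + m = \left(-1684 - 2016\right) + 26 = -3700 + 26 = -3674$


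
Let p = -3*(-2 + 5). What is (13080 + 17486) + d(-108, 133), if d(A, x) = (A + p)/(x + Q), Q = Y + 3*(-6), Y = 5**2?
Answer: 4279123/140 ≈ 30565.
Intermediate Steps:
Y = 25
p = -9 (p = -3*3 = -9)
Q = 7 (Q = 25 + 3*(-6) = 25 - 18 = 7)
d(A, x) = (-9 + A)/(7 + x) (d(A, x) = (A - 9)/(x + 7) = (-9 + A)/(7 + x))
(13080 + 17486) + d(-108, 133) = (13080 + 17486) + (-9 - 108)/(7 + 133) = 30566 - 117/140 = 4279123/140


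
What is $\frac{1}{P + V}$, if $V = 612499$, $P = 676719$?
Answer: $\frac{1}{1289218} \approx 7.7566 \cdot 10^{-7}$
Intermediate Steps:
$\frac{1}{P + V} = \frac{1}{676719 + 612499} = \frac{1}{1289218}$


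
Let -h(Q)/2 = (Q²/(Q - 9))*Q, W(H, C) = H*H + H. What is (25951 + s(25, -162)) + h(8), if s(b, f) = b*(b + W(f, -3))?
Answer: 679650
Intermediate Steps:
W(H, C) = H + H² (W(H, C) = H² + H = H + H²)
s(b, f) = b*(b + f*(1 + f))
h(Q) = -2*Q³/(-9 + Q) (h(Q) = -2*Q²/(Q - 9)*Q = -2*Q²/(-9 + Q)*Q = -2*Q³/(-9 + Q))
(25951 + s(25, -162)) + h(8) = (25951 + 25*(25 - 162*(1 - 162))) - 2*8³/(-9 + 8) = (25951 + 25*(25 - 162*(-161))) - 2*512/(-1) = (25951 + 25*(25 + 26082)) - 2*512*(-1) = (25951 + 25*26107) + 1024 = (25951 + 652675) + 1024 = 678626 + 1024 = 679650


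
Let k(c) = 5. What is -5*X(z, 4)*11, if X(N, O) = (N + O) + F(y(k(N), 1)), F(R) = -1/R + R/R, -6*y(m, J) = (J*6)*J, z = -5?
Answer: -55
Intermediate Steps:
y(m, J) = -J² (y(m, J) = -J*6*J/6 = -6*J*J/6 = -J²)
F(R) = 1 - 1/R (F(R) = -1/R + 1 = 1 - 1/R)
X(N, O) = 2 + N + O (X(N, O) = (N + O) + (-1 - 1*1²)/((-1*1²)) = (N + O) + (-1 - 1*1)/((-1*1)) = (N + O) + (-1 - 1)/(-1) = (N + O) - 1*(-2) = (N + O) + 2 = 2 + N + O)
-5*X(z, 4)*11 = -5*(2 - 5 + 4)*11 = -5*1*11 = -5*11 = -55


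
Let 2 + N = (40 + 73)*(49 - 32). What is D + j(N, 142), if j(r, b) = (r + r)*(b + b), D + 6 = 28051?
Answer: 1118037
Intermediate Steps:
D = 28045 (D = -6 + 28051 = 28045)
N = 1919 (N = -2 + (40 + 73)*(49 - 32) = -2 + 113*17 = -2 + 1921 = 1919)
j(r, b) = 4*b*r (j(r, b) = (2*r)*(2*b) = 4*b*r)
D + j(N, 142) = 28045 + 4*142*1919 = 28045 + 1089992 = 1118037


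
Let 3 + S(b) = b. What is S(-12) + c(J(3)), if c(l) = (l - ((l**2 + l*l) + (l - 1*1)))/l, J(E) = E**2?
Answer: -296/9 ≈ -32.889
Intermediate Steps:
S(b) = -3 + b
c(l) = (1 - 2*l**2)/l (c(l) = (l - ((l**2 + l**2) + (l - 1)))/l = (l - (2*l**2 + (-1 + l)))/l = (l - (-1 + l + 2*l**2))/l = (l + (1 - l - 2*l**2))/l = (1 - 2*l**2)/l)
S(-12) + c(J(3)) = (-3 - 12) + (1/(3**2) - 2*3**2) = -15 + (1/9 - 2*9) = -15 + (1/9 - 18) = -15 - 161/9 = -296/9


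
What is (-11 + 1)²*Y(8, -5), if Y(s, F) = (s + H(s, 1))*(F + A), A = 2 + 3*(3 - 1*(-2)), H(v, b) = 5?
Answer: 15600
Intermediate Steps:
A = 17 (A = 2 + 3*(3 + 2) = 2 + 3*5 = 2 + 15 = 17)
Y(s, F) = (5 + s)*(17 + F) (Y(s, F) = (s + 5)*(F + 17) = (5 + s)*(17 + F))
(-11 + 1)²*Y(8, -5) = (-11 + 1)²*(85 + 5*(-5) + 17*8 - 5*8) = (-10)²*(85 - 25 + 136 - 40) = 100*156 = 15600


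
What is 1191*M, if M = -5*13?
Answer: -77415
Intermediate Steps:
M = -65
1191*M = 1191*(-65) = -77415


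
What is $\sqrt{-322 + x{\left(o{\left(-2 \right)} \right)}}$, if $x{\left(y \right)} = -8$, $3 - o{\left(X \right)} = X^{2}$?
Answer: $i \sqrt{330} \approx 18.166 i$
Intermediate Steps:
$o{\left(X \right)} = 3 - X^{2}$
$\sqrt{-322 + x{\left(o{\left(-2 \right)} \right)}} = \sqrt{-322 - 8} = \sqrt{-330} = i \sqrt{330}$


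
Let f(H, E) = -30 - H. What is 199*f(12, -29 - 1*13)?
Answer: -8358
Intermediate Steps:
199*f(12, -29 - 1*13) = 199*(-30 - 1*12) = 199*(-30 - 12) = 199*(-42) = -8358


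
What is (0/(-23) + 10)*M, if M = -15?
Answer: -150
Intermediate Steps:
(0/(-23) + 10)*M = (0/(-23) + 10)*(-15) = (0*(-1/23) + 10)*(-15) = (0 + 10)*(-15) = 10*(-15) = -150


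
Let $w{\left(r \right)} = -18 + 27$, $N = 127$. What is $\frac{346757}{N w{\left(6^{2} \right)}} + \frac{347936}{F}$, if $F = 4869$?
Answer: $\frac{231783409}{618363} \approx 374.83$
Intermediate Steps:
$w{\left(r \right)} = 9$
$\frac{346757}{N w{\left(6^{2} \right)}} + \frac{347936}{F} = \frac{346757}{127 \cdot 9} + \frac{347936}{4869} = \frac{346757}{1143} + 347936 \cdot \frac{1}{4869} = 346757 \cdot \frac{1}{1143} + \frac{347936}{4869} = \frac{346757}{1143} + \frac{347936}{4869} = \frac{231783409}{618363}$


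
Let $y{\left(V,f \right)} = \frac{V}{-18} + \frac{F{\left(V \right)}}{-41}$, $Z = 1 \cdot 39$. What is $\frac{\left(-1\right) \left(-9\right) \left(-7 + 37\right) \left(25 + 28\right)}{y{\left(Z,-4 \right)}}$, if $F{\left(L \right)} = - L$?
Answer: $- \frac{3520260}{299} \approx -11773.0$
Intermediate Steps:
$Z = 39$
$y{\left(V,f \right)} = - \frac{23 V}{738}$ ($y{\left(V,f \right)} = \frac{V}{-18} + \frac{\left(-1\right) V}{-41} = V \left(- \frac{1}{18}\right) + - V \left(- \frac{1}{41}\right) = - \frac{V}{18} + \frac{V}{41} = - \frac{23 V}{738}$)
$\frac{\left(-1\right) \left(-9\right) \left(-7 + 37\right) \left(25 + 28\right)}{y{\left(Z,-4 \right)}} = \frac{\left(-1\right) \left(-9\right) \left(-7 + 37\right) \left(25 + 28\right)}{\left(- \frac{23}{738}\right) 39} = \frac{9 \cdot 30 \cdot 53}{- \frac{299}{246}} = 9 \cdot 1590 \left(- \frac{246}{299}\right) = 14310 \left(- \frac{246}{299}\right) = - \frac{3520260}{299}$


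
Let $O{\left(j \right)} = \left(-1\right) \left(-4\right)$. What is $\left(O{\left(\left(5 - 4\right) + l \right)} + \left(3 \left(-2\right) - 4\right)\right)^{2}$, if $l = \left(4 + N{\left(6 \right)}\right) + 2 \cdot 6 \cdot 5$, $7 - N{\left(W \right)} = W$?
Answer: $36$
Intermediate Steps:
$N{\left(W \right)} = 7 - W$
$l = 65$ ($l = \left(4 + \left(7 - 6\right)\right) + 2 \cdot 6 \cdot 5 = \left(4 + \left(7 - 6\right)\right) + 12 \cdot 5 = \left(4 + 1\right) + 60 = 5 + 60 = 65$)
$O{\left(j \right)} = 4$
$\left(O{\left(\left(5 - 4\right) + l \right)} + \left(3 \left(-2\right) - 4\right)\right)^{2} = \left(4 + \left(3 \left(-2\right) - 4\right)\right)^{2} = \left(4 - 10\right)^{2} = \left(-6\right)^{2} = 36$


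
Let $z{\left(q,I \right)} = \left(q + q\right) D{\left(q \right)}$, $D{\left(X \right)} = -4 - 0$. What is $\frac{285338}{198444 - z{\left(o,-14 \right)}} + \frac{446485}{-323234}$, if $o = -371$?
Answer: $\frac{619230154}{7898061173} \approx 0.078403$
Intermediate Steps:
$D{\left(X \right)} = -4$ ($D{\left(X \right)} = -4 + 0 = -4$)
$z{\left(q,I \right)} = - 8 q$ ($z{\left(q,I \right)} = \left(q + q\right) \left(-4\right) = 2 q \left(-4\right) = - 8 q$)
$\frac{285338}{198444 - z{\left(o,-14 \right)}} + \frac{446485}{-323234} = \frac{285338}{198444 - \left(-8\right) \left(-371\right)} + \frac{446485}{-323234} = \frac{285338}{198444 - 2968} + 446485 \left(- \frac{1}{323234}\right) = \frac{285338}{198444 - 2968} - \frac{446485}{323234} = \frac{285338}{195476} - \frac{446485}{323234} = 285338 \cdot \frac{1}{195476} - \frac{446485}{323234} = \frac{142669}{97738} - \frac{446485}{323234} = \frac{619230154}{7898061173}$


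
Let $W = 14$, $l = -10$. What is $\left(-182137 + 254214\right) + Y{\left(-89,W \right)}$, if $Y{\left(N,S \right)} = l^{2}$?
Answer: $72177$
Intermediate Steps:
$Y{\left(N,S \right)} = 100$ ($Y{\left(N,S \right)} = \left(-10\right)^{2} = 100$)
$\left(-182137 + 254214\right) + Y{\left(-89,W \right)} = \left(-182137 + 254214\right) + 100 = 72077 + 100 = 72177$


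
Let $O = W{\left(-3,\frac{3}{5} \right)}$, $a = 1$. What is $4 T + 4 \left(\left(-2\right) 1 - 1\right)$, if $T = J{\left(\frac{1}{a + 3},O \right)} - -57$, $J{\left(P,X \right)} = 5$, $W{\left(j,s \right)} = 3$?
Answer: $236$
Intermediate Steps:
$O = 3$
$T = 62$ ($T = 5 - -57 = 5 + 57 = 62$)
$4 T + 4 \left(\left(-2\right) 1 - 1\right) = 4 \cdot 62 + 4 \left(\left(-2\right) 1 - 1\right) = 248 + 4 \left(-2 - 1\right) = 248 + 4 \left(-3\right) = 248 - 12 = 236$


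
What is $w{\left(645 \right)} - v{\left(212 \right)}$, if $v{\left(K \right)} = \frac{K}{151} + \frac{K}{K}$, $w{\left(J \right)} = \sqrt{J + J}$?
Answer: $- \frac{363}{151} + \sqrt{1290} \approx 33.513$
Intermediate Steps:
$w{\left(J \right)} = \sqrt{2} \sqrt{J}$ ($w{\left(J \right)} = \sqrt{2 J} = \sqrt{2} \sqrt{J}$)
$v{\left(K \right)} = 1 + \frac{K}{151}$ ($v{\left(K \right)} = K \frac{1}{151} + 1 = \frac{K}{151} + 1 = 1 + \frac{K}{151}$)
$w{\left(645 \right)} - v{\left(212 \right)} = \sqrt{2} \sqrt{645} - \left(1 + \frac{1}{151} \cdot 212\right) = \sqrt{1290} - \left(1 + \frac{212}{151}\right) = \sqrt{1290} - \frac{363}{151} = - \frac{363}{151} + \sqrt{1290}$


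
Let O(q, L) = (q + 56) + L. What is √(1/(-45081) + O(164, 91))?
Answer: √70227131710/15027 ≈ 17.635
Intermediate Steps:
O(q, L) = 56 + L + q (O(q, L) = (56 + q) + L = 56 + L + q)
√(1/(-45081) + O(164, 91)) = √(1/(-45081) + (56 + 91 + 164)) = √(-1/45081 + 311) = √(14020190/45081) = √70227131710/15027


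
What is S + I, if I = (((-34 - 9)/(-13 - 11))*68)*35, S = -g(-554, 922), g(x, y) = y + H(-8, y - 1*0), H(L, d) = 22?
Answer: 19921/6 ≈ 3320.2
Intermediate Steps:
g(x, y) = 22 + y (g(x, y) = y + 22 = 22 + y)
S = -944 (S = -(22 + 922) = -1*944 = -944)
I = 25585/6 (I = (-43/(-24)*68)*35 = (-43*(-1/24)*68)*35 = ((43/24)*68)*35 = (731/6)*35 = 25585/6 ≈ 4264.2)
S + I = -944 + 25585/6 = 19921/6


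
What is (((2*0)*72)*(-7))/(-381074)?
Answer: 0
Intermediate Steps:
(((2*0)*72)*(-7))/(-381074) = ((0*72)*(-7))*(-1/381074) = (0*(-7))*(-1/381074) = 0*(-1/381074) = 0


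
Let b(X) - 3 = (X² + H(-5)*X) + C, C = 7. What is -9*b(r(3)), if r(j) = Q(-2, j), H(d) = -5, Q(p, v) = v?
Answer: -36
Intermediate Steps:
r(j) = j
b(X) = 10 + X² - 5*X (b(X) = 3 + ((X² - 5*X) + 7) = 3 + (7 + X² - 5*X) = 10 + X² - 5*X)
-9*b(r(3)) = -9*(10 + 3² - 5*3) = -9*(10 + 9 - 15) = -9*4 = -36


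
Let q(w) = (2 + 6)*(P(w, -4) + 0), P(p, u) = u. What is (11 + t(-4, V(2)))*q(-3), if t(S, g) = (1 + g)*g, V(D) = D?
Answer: -544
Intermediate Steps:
t(S, g) = g*(1 + g)
q(w) = -32 (q(w) = (2 + 6)*(-4 + 0) = 8*(-4) = -32)
(11 + t(-4, V(2)))*q(-3) = (11 + 2*(1 + 2))*(-32) = (11 + 2*3)*(-32) = (11 + 6)*(-32) = 17*(-32) = -544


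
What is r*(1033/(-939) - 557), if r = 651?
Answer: -113720152/313 ≈ -3.6332e+5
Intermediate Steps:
r*(1033/(-939) - 557) = 651*(1033/(-939) - 557) = 651*(1033*(-1/939) - 557) = 651*(-1033/939 - 557) = 651*(-524056/939) = -113720152/313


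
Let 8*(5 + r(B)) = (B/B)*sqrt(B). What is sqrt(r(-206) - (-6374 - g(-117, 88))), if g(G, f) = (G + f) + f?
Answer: sqrt(102848 + 2*I*sqrt(206))/4 ≈ 80.175 + 0.011189*I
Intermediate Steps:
g(G, f) = G + 2*f
r(B) = -5 + sqrt(B)/8 (r(B) = -5 + ((B/B)*sqrt(B))/8 = -5 + (1*sqrt(B))/8 = -5 + sqrt(B)/8)
sqrt(r(-206) - (-6374 - g(-117, 88))) = sqrt((-5 + sqrt(-206)/8) - (-6374 - (-117 + 2*88))) = sqrt((-5 + (I*sqrt(206))/8) - (-6374 - (-117 + 176))) = sqrt((-5 + I*sqrt(206)/8) - (-6374 - 1*59)) = sqrt((-5 + I*sqrt(206)/8) - (-6374 - 59)) = sqrt((-5 + I*sqrt(206)/8) - 1*(-6433)) = sqrt((-5 + I*sqrt(206)/8) + 6433) = sqrt(6428 + I*sqrt(206)/8)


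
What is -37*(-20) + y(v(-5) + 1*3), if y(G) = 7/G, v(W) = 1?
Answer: 2967/4 ≈ 741.75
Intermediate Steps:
-37*(-20) + y(v(-5) + 1*3) = -37*(-20) + 7/(1 + 1*3) = 740 + 7/(1 + 3) = 740 + 7/4 = 2967/4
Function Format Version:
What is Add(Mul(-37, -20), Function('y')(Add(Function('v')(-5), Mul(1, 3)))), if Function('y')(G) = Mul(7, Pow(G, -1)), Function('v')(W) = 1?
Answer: Rational(2967, 4) ≈ 741.75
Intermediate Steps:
Add(Mul(-37, -20), Function('y')(Add(Function('v')(-5), Mul(1, 3)))) = Add(Mul(-37, -20), Mul(7, Pow(Add(1, Mul(1, 3)), -1))) = Add(740, Mul(7, Pow(Add(1, 3), -1))) = Add(740, Mul(7, Pow(4, -1))) = Add(740, Mul(7, Rational(1, 4))) = Add(740, Rational(7, 4)) = Rational(2967, 4)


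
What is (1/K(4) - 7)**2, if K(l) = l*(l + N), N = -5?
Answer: 841/16 ≈ 52.563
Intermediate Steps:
K(l) = l*(-5 + l) (K(l) = l*(l - 5) = l*(-5 + l))
(1/K(4) - 7)**2 = (1/(4*(-5 + 4)) - 7)**2 = (1/(4*(-1)) - 7)**2 = (1/(-4) - 7)**2 = (-1/4 - 7)**2 = (-29/4)**2 = 841/16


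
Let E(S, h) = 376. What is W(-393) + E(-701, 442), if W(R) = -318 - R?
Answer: 451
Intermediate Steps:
W(-393) + E(-701, 442) = (-318 - 1*(-393)) + 376 = (-318 + 393) + 376 = 75 + 376 = 451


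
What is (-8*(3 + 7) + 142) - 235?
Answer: -173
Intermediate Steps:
(-8*(3 + 7) + 142) - 235 = (-8*10 + 142) - 235 = (-80 + 142) - 235 = 62 - 235 = -173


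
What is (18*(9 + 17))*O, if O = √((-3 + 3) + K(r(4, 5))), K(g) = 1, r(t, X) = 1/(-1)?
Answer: 468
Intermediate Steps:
r(t, X) = -1
O = 1 (O = √((-3 + 3) + 1) = √(0 + 1) = √1 = 1)
(18*(9 + 17))*O = (18*(9 + 17))*1 = (18*26)*1 = 468*1 = 468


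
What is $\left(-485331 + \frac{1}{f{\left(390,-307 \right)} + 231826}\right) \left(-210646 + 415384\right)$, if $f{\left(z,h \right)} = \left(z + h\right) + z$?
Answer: $- \frac{7694184114692128}{77433} \approx -9.9366 \cdot 10^{10}$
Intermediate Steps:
$f{\left(z,h \right)} = h + 2 z$ ($f{\left(z,h \right)} = \left(h + z\right) + z = h + 2 z$)
$\left(-485331 + \frac{1}{f{\left(390,-307 \right)} + 231826}\right) \left(-210646 + 415384\right) = \left(-485331 + \frac{1}{\left(-307 + 2 \cdot 390\right) + 231826}\right) \left(-210646 + 415384\right) = \left(-485331 + \frac{1}{\left(-307 + 780\right) + 231826}\right) 204738 = \left(-485331 + \frac{1}{473 + 231826}\right) 204738 = \left(-485331 + \frac{1}{232299}\right) 204738 = \left(- \frac{112741905968}{232299}\right) 204738 = - \frac{7694184114692128}{77433}$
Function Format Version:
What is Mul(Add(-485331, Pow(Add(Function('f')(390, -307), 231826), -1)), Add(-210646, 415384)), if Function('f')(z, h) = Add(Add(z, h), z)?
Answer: Rational(-7694184114692128, 77433) ≈ -9.9366e+10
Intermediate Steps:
Function('f')(z, h) = Add(h, Mul(2, z)) (Function('f')(z, h) = Add(Add(h, z), z) = Add(h, Mul(2, z)))
Mul(Add(-485331, Pow(Add(Function('f')(390, -307), 231826), -1)), Add(-210646, 415384)) = Mul(Add(-485331, Pow(Add(Add(-307, Mul(2, 390)), 231826), -1)), Add(-210646, 415384)) = Mul(Add(-485331, Pow(Add(Add(-307, 780), 231826), -1)), 204738) = Mul(Add(-485331, Pow(Add(473, 231826), -1)), 204738) = Mul(Add(-485331, Pow(232299, -1)), 204738) = Mul(Add(-485331, Rational(1, 232299)), 204738) = Mul(Rational(-112741905968, 232299), 204738) = Rational(-7694184114692128, 77433)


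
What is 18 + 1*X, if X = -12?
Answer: 6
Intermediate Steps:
18 + 1*X = 18 + 1*(-12) = 18 - 12 = 6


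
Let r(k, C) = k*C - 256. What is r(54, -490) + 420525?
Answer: 393809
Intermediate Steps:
r(k, C) = -256 + C*k (r(k, C) = C*k - 256 = -256 + C*k)
r(54, -490) + 420525 = (-256 - 490*54) + 420525 = (-256 - 26460) + 420525 = -26716 + 420525 = 393809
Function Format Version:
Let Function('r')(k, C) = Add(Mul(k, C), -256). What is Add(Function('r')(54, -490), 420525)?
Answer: 393809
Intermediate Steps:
Function('r')(k, C) = Add(-256, Mul(C, k)) (Function('r')(k, C) = Add(Mul(C, k), -256) = Add(-256, Mul(C, k)))
Add(Function('r')(54, -490), 420525) = Add(Add(-256, Mul(-490, 54)), 420525) = Add(Add(-256, -26460), 420525) = Add(-26716, 420525) = 393809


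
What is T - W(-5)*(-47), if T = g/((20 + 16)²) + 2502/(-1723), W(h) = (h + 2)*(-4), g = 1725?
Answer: 419715365/744336 ≈ 563.88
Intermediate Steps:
W(h) = -8 - 4*h (W(h) = (2 + h)*(-4) = -8 - 4*h)
T = -90139/744336 (T = 1725/((20 + 16)²) + 2502/(-1723) = 1725/(36²) + 2502*(-1/1723) = 1725/1296 - 2502/1723 = 1725*(1/1296) - 2502/1723 = 575/432 - 2502/1723 = -90139/744336 ≈ -0.12110)
T - W(-5)*(-47) = -90139/744336 - (-8 - 4*(-5))*(-47) = -90139/744336 - (-8 + 20)*(-47) = -90139/744336 - 12*(-47) = -90139/744336 - 1*(-564) = -90139/744336 + 564 = 419715365/744336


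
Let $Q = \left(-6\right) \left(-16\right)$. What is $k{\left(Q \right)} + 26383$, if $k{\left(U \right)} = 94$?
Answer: $26477$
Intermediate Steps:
$Q = 96$
$k{\left(Q \right)} + 26383 = 94 + 26383 = 26477$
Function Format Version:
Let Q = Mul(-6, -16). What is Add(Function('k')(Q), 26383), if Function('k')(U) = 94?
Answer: 26477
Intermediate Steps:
Q = 96
Add(Function('k')(Q), 26383) = Add(94, 26383) = 26477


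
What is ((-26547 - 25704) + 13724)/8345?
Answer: -38527/8345 ≈ -4.6168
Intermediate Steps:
((-26547 - 25704) + 13724)/8345 = (-52251 + 13724)*(1/8345) = -38527*1/8345 = -38527/8345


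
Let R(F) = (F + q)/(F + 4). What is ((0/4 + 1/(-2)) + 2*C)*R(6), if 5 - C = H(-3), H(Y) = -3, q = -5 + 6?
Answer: 217/20 ≈ 10.850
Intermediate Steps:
q = 1
R(F) = (1 + F)/(4 + F) (R(F) = (F + 1)/(F + 4) = (1 + F)/(4 + F))
C = 8 (C = 5 - 1*(-3) = 5 + 3 = 8)
((0/4 + 1/(-2)) + 2*C)*R(6) = ((0/4 + 1/(-2)) + 2*8)*((1 + 6)/(4 + 6)) = ((0*(1/4) + 1*(-1/2)) + 16)*(7/10) = ((0 - 1/2) + 16)*((1/10)*7) = (-1/2 + 16)*(7/10) = (31/2)*(7/10) = 217/20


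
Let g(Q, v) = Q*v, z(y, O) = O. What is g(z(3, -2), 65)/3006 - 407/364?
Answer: -635381/547092 ≈ -1.1614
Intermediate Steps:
g(z(3, -2), 65)/3006 - 407/364 = -2*65/3006 - 407/364 = -130*1/3006 - 407*1/364 = -65/1503 - 407/364 = -635381/547092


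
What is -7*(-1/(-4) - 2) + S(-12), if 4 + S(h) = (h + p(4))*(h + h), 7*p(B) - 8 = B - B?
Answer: 7527/28 ≈ 268.82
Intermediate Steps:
p(B) = 8/7 (p(B) = 8/7 + (B - B)/7 = 8/7 + (⅐)*0 = 8/7 + 0 = 8/7)
S(h) = -4 + 2*h*(8/7 + h) (S(h) = -4 + (h + 8/7)*(h + h) = -4 + (8/7 + h)*(2*h) = -4 + 2*h*(8/7 + h))
-7*(-1/(-4) - 2) + S(-12) = -7*(-1/(-4) - 2) + (-4 + 2*(-12)² + (16/7)*(-12)) = -7*(-1*(-¼) - 2) + (-4 + 2*144 - 192/7) = -7*(¼ - 2) + (-4 + 288 - 192/7) = -7*(-7/4) + 1796/7 = 49/4 + 1796/7 = 7527/28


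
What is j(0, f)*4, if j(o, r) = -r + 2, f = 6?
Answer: -16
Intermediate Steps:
j(o, r) = 2 - r
j(0, f)*4 = (2 - 1*6)*4 = (2 - 6)*4 = -4*4 = -16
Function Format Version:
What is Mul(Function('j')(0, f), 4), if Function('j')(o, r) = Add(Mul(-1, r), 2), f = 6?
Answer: -16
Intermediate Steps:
Function('j')(o, r) = Add(2, Mul(-1, r))
Mul(Function('j')(0, f), 4) = Mul(Add(2, Mul(-1, 6)), 4) = Mul(Add(2, -6), 4) = Mul(-4, 4) = -16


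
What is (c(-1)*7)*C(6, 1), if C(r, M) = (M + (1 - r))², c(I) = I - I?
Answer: 0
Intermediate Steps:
c(I) = 0
C(r, M) = (1 + M - r)²
(c(-1)*7)*C(6, 1) = (0*7)*(1 + 1 - 1*6)² = 0*(1 + 1 - 6)² = 0*(-4)² = 0*16 = 0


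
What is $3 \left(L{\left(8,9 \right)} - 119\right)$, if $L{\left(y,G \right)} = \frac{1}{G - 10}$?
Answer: $-360$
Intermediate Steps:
$L{\left(y,G \right)} = \frac{1}{-10 + G}$
$3 \left(L{\left(8,9 \right)} - 119\right) = 3 \left(\frac{1}{-10 + 9} - 119\right) = 3 \left(\frac{1}{-1} - 119\right) = 3 \left(-1 - 119\right) = 3 \left(-120\right) = -360$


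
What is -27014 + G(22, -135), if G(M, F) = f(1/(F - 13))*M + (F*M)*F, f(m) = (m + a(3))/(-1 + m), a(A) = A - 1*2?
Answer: 55713230/149 ≈ 3.7391e+5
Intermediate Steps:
a(A) = -2 + A (a(A) = A - 2 = -2 + A)
f(m) = (1 + m)/(-1 + m) (f(m) = (m + (-2 + 3))/(-1 + m) = (m + 1)/(-1 + m) = (1 + m)/(-1 + m))
G(M, F) = M*F² + M*(1 + 1/(-13 + F))/(-1 + 1/(-13 + F)) (G(M, F) = ((1 + 1/(F - 13))/(-1 + 1/(F - 13)))*M + (F*M)*F = ((1 + 1/(-13 + F))/(-1 + 1/(-13 + F)))*M + M*F² = M*(1 + 1/(-13 + F))/(-1 + 1/(-13 + F)) + M*F² = M*F² + M*(1 + 1/(-13 + F))/(-1 + 1/(-13 + F)))
-27014 + G(22, -135) = -27014 + 22*(12 - 1*(-135) + (-135)²*(-14 - 135))/(-14 - 135) = -27014 + 22*(12 + 135 + 18225*(-149))/(-149) = -27014 + 22*(-1/149)*(12 + 135 - 2715525) = -27014 + 22*(-1/149)*(-2715378) = -27014 + 59738316/149 = 55713230/149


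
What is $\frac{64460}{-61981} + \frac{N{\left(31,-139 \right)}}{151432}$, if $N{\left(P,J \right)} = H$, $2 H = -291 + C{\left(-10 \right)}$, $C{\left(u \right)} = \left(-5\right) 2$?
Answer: $- \frac{19541269721}{18771813584} \approx -1.041$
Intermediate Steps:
$C{\left(u \right)} = -10$
$H = - \frac{301}{2}$ ($H = \frac{-291 - 10}{2} = \frac{1}{2} \left(-301\right) = - \frac{301}{2} \approx -150.5$)
$N{\left(P,J \right)} = - \frac{301}{2}$
$\frac{64460}{-61981} + \frac{N{\left(31,-139 \right)}}{151432} = \frac{64460}{-61981} - \frac{301}{2 \cdot 151432} = 64460 \left(- \frac{1}{61981}\right) - \frac{301}{302864} = - \frac{64460}{61981} - \frac{301}{302864} = - \frac{19541269721}{18771813584}$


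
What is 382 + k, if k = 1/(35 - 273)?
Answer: 90915/238 ≈ 382.00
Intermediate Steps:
k = -1/238 (k = 1/(-238) = -1/238 ≈ -0.0042017)
382 + k = 382 - 1/238 = 90915/238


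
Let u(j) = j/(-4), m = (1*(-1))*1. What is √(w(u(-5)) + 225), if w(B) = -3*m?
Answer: 2*√57 ≈ 15.100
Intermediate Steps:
m = -1 (m = -1*1 = -1)
u(j) = -j/4 (u(j) = j*(-¼) = -j/4)
w(B) = 3 (w(B) = -3*(-1) = 3)
√(w(u(-5)) + 225) = √(3 + 225) = √228 = 2*√57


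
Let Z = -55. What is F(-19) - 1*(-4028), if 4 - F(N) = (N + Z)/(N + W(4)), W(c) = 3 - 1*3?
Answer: 76534/19 ≈ 4028.1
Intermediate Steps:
W(c) = 0 (W(c) = 3 - 3 = 0)
F(N) = 4 - (-55 + N)/N (F(N) = 4 - (N - 55)/(N + 0) = 4 - (-55 + N)/N)
F(-19) - 1*(-4028) = (3 + 55/(-19)) - 1*(-4028) = (3 + 55*(-1/19)) + 4028 = (3 - 55/19) + 4028 = 2/19 + 4028 = 76534/19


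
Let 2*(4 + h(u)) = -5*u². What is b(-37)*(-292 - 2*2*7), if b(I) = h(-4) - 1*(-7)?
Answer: 11840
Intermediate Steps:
h(u) = -4 - 5*u²/2 (h(u) = -4 + (-5*u²)/2 = -4 - 5*u²/2)
b(I) = -37 (b(I) = (-4 - 5/2*(-4)²) - 1*(-7) = (-4 - 5/2*16) + 7 = (-4 - 40) + 7 = -44 + 7 = -37)
b(-37)*(-292 - 2*2*7) = -37*(-292 - 2*2*7) = -37*(-292 - 4*7) = -37*(-292 - 28) = -37*(-320) = 11840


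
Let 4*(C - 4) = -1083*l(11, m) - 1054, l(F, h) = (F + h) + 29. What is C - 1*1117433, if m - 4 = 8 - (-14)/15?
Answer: -5660121/5 ≈ -1.1320e+6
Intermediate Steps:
m = 194/15 (m = 4 + (8 - (-14)/15) = 4 + (8 - 1*(-14/15)) = 4 + (8 + 14/15) = 4 + 134/15 = 194/15 ≈ 12.933)
l(F, h) = 29 + F + h
C = -72956/5 (C = 4 + (-1083*(29 + 11 + 194/15) - 1054)/4 = 4 + (-1083*794/15 - 1054)/4 = 4 + (-286634/5 - 1054)/4 = 4 + (¼)*(-291904/5) = 4 - 72976/5 = -72956/5 ≈ -14591.)
C - 1*1117433 = -72956/5 - 1*1117433 = -72956/5 - 1117433 = -5660121/5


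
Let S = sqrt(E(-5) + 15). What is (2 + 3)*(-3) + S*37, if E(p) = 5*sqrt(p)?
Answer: -15 + 37*sqrt(15 + 5*I*sqrt(5)) ≈ 136.9 + 50.382*I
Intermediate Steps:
S = sqrt(15 + 5*I*sqrt(5)) (S = sqrt(5*sqrt(-5) + 15) = sqrt(5*(I*sqrt(5)) + 15) = sqrt(5*I*sqrt(5) + 15) = sqrt(15 + 5*I*sqrt(5)) ≈ 4.1054 + 1.3617*I)
(2 + 3)*(-3) + S*37 = (2 + 3)*(-3) + sqrt(15 + 5*I*sqrt(5))*37 = 5*(-3) + 37*sqrt(15 + 5*I*sqrt(5)) = -15 + 37*sqrt(15 + 5*I*sqrt(5))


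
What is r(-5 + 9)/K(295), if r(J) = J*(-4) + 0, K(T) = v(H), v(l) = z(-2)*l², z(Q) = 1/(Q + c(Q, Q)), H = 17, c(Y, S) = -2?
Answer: 64/289 ≈ 0.22145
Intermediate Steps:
z(Q) = 1/(-2 + Q) (z(Q) = 1/(Q - 2) = 1/(-2 + Q))
v(l) = -l²/4 (v(l) = l²/(-2 - 2) = l²/(-4) = -l²/4)
K(T) = -289/4 (K(T) = -¼*17² = -¼*289 = -289/4)
r(J) = -4*J (r(J) = -4*J + 0 = -4*J)
r(-5 + 9)/K(295) = (-4*(-5 + 9))/(-289/4) = -4*4*(-4/289) = -16*(-4/289) = 64/289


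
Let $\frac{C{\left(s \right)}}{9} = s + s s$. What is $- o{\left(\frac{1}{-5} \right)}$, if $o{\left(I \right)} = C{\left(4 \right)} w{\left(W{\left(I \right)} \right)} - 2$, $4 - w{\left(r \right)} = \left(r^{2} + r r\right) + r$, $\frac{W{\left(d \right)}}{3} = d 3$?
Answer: $\frac{622}{5} \approx 124.4$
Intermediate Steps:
$C{\left(s \right)} = 9 s + 9 s^{2}$ ($C{\left(s \right)} = 9 \left(s + s s\right) = 9 \left(s + s^{2}\right) = 9 s + 9 s^{2}$)
$W{\left(d \right)} = 9 d$ ($W{\left(d \right)} = 3 d 3 = 3 \cdot 3 d = 9 d$)
$w{\left(r \right)} = 4 - r - 2 r^{2}$ ($w{\left(r \right)} = 4 - \left(\left(r^{2} + r r\right) + r\right) = 4 - \left(\left(r^{2} + r^{2}\right) + r\right) = 4 - \left(2 r^{2} + r\right) = 4 - \left(r + 2 r^{2}\right) = 4 - r - 2 r^{2}$)
$o{\left(I \right)} = 718 - 29160 I^{2} - 1620 I$ ($o{\left(I \right)} = 9 \cdot 4 \left(1 + 4\right) \left(4 - 9 I - 2 \left(9 I\right)^{2}\right) - 2 = 9 \cdot 4 \cdot 5 \left(4 - 9 I - 2 \cdot 81 I^{2}\right) - 2 = 180 \left(4 - 9 I - 162 I^{2}\right) - 2 = 180 \left(4 - 162 I^{2} - 9 I\right) - 2 = \left(720 - 29160 I^{2} - 1620 I\right) - 2 = 718 - 29160 I^{2} - 1620 I$)
$- o{\left(\frac{1}{-5} \right)} = - (718 - 29160 \left(\frac{1}{-5}\right)^{2} - \frac{1620}{-5}) = - (718 - 29160 \left(- \frac{1}{5}\right)^{2} - -324) = - (718 - \frac{5832}{5} + 324) = \left(-1\right) \left(- \frac{622}{5}\right) = \frac{622}{5}$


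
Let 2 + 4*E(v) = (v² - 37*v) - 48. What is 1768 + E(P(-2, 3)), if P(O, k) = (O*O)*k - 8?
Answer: 3445/2 ≈ 1722.5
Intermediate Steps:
P(O, k) = -8 + k*O² (P(O, k) = O²*k - 8 = k*O² - 8 = -8 + k*O²)
E(v) = -25/2 - 37*v/4 + v²/4 (E(v) = -½ + ((v² - 37*v) - 48)/4 = -½ + (-48 + v² - 37*v)/4 = -½ + (-12 - 37*v/4 + v²/4) = -25/2 - 37*v/4 + v²/4)
1768 + E(P(-2, 3)) = 1768 + (-25/2 - 37*(-8 + 3*(-2)²)/4 + (-8 + 3*(-2)²)²/4) = 1768 + (-25/2 - 37*(-8 + 3*4)/4 + (-8 + 3*4)²/4) = 1768 + (-25/2 - 37*(-8 + 12)/4 + (-8 + 12)²/4) = 1768 + (-25/2 - 37/4*4 + (¼)*4²) = 1768 + (-25/2 - 37 + (¼)*16) = 1768 + (-25/2 - 37 + 4) = 1768 - 91/2 = 3445/2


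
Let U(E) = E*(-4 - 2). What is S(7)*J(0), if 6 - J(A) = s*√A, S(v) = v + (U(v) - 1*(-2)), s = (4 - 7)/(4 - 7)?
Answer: -198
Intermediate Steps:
U(E) = -6*E (U(E) = E*(-6) = -6*E)
s = 1 (s = -3/(-3) = -3*(-⅓) = 1)
S(v) = 2 - 5*v (S(v) = v + (-6*v - 1*(-2)) = v + (-6*v + 2) = v + (2 - 6*v) = 2 - 5*v)
J(A) = 6 - √A
S(7)*J(0) = (2 - 5*7)*(6 - √0) = (2 - 35)*(6 - 1*0) = -33*(6 + 0) = -33*6 = -198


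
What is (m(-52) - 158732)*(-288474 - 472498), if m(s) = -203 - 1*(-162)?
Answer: 120821807356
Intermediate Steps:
m(s) = -41 (m(s) = -203 + 162 = -41)
(m(-52) - 158732)*(-288474 - 472498) = (-41 - 158732)*(-288474 - 472498) = -158773*(-760972) = 120821807356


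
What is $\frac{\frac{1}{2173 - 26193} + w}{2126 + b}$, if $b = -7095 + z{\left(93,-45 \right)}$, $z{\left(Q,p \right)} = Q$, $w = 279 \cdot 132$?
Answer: $- \frac{884608559}{117121520} \approx -7.5529$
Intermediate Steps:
$w = 36828$
$b = -7002$ ($b = -7095 + 93 = -7002$)
$\frac{\frac{1}{2173 - 26193} + w}{2126 + b} = \frac{\frac{1}{2173 - 26193} + 36828}{2126 - 7002} = \frac{\frac{1}{-24020} + 36828}{-4876} = \left(- \frac{1}{24020} + 36828\right) \left(- \frac{1}{4876}\right) = \frac{884608559}{24020} \left(- \frac{1}{4876}\right) = - \frac{884608559}{117121520}$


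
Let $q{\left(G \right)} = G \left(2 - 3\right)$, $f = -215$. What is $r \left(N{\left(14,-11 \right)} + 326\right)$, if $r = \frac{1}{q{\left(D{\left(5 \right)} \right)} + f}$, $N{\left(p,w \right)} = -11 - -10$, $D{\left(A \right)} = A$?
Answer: $- \frac{65}{44} \approx -1.4773$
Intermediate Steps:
$N{\left(p,w \right)} = -1$ ($N{\left(p,w \right)} = -11 + 10 = -1$)
$q{\left(G \right)} = - G$ ($q{\left(G \right)} = G \left(-1\right) = - G$)
$r = - \frac{1}{220}$ ($r = \frac{1}{\left(-1\right) 5 - 215} = \frac{1}{-5 - 215} = \frac{1}{-220} = - \frac{1}{220} \approx -0.0045455$)
$r \left(N{\left(14,-11 \right)} + 326\right) = - \frac{-1 + 326}{220} = \left(- \frac{1}{220}\right) 325 = - \frac{65}{44}$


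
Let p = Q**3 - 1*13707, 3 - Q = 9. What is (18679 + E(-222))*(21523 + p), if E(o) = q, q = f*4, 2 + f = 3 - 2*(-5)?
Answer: 142294800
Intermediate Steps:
f = 11 (f = -2 + (3 - 2*(-5)) = -2 + (3 + 10) = -2 + 13 = 11)
Q = -6 (Q = 3 - 1*9 = 3 - 9 = -6)
q = 44 (q = 11*4 = 44)
E(o) = 44
p = -13923 (p = (-6)**3 - 1*13707 = -216 - 13707 = -13923)
(18679 + E(-222))*(21523 + p) = (18679 + 44)*(21523 - 13923) = 18723*7600 = 142294800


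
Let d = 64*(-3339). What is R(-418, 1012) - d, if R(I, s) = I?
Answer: 213278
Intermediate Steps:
d = -213696
R(-418, 1012) - d = -418 - 1*(-213696) = -418 + 213696 = 213278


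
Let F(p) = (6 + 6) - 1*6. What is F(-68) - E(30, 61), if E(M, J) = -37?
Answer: 43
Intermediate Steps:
F(p) = 6 (F(p) = 12 - 6 = 6)
F(-68) - E(30, 61) = 6 - 1*(-37) = 6 + 37 = 43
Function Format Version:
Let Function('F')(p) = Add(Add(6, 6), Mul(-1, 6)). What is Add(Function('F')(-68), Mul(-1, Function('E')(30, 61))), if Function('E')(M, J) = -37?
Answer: 43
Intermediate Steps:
Function('F')(p) = 6 (Function('F')(p) = Add(12, -6) = 6)
Add(Function('F')(-68), Mul(-1, Function('E')(30, 61))) = Add(6, Mul(-1, -37)) = Add(6, 37) = 43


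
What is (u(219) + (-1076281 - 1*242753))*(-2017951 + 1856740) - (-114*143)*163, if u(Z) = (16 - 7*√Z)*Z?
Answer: 212080564056 + 247136463*√219 ≈ 2.1574e+11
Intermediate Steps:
u(Z) = Z*(16 - 7*√Z)
(u(219) + (-1076281 - 1*242753))*(-2017951 + 1856740) - (-114*143)*163 = ((-1533*√219 + 16*219) + (-1076281 - 1*242753))*(-2017951 + 1856740) - (-114*143)*163 = ((-1533*√219 + 3504) + (-1076281 - 242753))*(-161211) - (-16302)*163 = ((-1533*√219 + 3504) - 1319034)*(-161211) - 1*(-2657226) = ((3504 - 1533*√219) - 1319034)*(-161211) + 2657226 = (-1315530 - 1533*√219)*(-161211) + 2657226 = (212077906830 + 247136463*√219) + 2657226 = 212080564056 + 247136463*√219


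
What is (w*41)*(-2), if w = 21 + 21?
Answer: -3444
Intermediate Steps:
w = 42
(w*41)*(-2) = (42*41)*(-2) = 1722*(-2) = -3444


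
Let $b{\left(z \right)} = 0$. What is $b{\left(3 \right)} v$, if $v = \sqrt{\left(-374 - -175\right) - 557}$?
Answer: $0$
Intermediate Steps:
$v = 6 i \sqrt{21}$ ($v = \sqrt{\left(-374 + 175\right) - 557} = \sqrt{-199 - 557} = \sqrt{-756} = 6 i \sqrt{21} \approx 27.495 i$)
$b{\left(3 \right)} v = 0 \cdot 6 i \sqrt{21} = 0$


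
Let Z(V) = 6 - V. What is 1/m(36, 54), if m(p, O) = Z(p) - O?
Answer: -1/84 ≈ -0.011905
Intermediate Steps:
m(p, O) = 6 - O - p (m(p, O) = (6 - p) - O = 6 - O - p)
1/m(36, 54) = 1/(6 - 1*54 - 1*36) = 1/(6 - 54 - 36) = 1/(-84) = -1/84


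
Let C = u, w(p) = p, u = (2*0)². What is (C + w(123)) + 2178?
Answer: 2301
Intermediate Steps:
u = 0 (u = 0² = 0)
C = 0
(C + w(123)) + 2178 = (0 + 123) + 2178 = 123 + 2178 = 2301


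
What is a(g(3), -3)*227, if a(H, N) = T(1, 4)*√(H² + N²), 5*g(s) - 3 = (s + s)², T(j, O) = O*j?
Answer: 2724*√194/5 ≈ 7588.2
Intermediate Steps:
g(s) = ⅗ + 4*s²/5 (g(s) = ⅗ + (s + s)²/5 = ⅗ + (2*s)²/5 = ⅗ + (4*s²)/5 = ⅗ + 4*s²/5)
a(H, N) = 4*√(H² + N²) (a(H, N) = (4*1)*√(H² + N²) = 4*√(H² + N²))
a(g(3), -3)*227 = (4*√((⅗ + (⅘)*3²)² + (-3)²))*227 = (4*√((⅗ + (⅘)*9)² + 9))*227 = (4*√((⅗ + 36/5)² + 9))*227 = (4*√((39/5)² + 9))*227 = (4*√(1521/25 + 9))*227 = (4*√(1746/25))*227 = (4*(3*√194/5))*227 = (12*√194/5)*227 = 2724*√194/5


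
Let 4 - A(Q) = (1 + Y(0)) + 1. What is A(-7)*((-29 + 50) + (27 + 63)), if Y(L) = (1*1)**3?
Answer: 111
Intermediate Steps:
Y(L) = 1 (Y(L) = 1**3 = 1)
A(Q) = 1 (A(Q) = 4 - ((1 + 1) + 1) = 4 - (2 + 1) = 4 - 1*3 = 4 - 3 = 1)
A(-7)*((-29 + 50) + (27 + 63)) = 1*((-29 + 50) + (27 + 63)) = 1*(21 + 90) = 1*111 = 111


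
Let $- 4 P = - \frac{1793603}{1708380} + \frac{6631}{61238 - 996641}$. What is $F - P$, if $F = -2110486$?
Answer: $- \frac{4496809642118084983}{2130698369520} \approx -2.1105 \cdot 10^{6}$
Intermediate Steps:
$P = \frac{563023298263}{2130698369520}$ ($P = - \frac{- \frac{1793603}{1708380} + \frac{6631}{61238 - 996641}}{4} = - \frac{\left(-1793603\right) \frac{1}{1708380} + \frac{6631}{61238 - 996641}}{4} = - \frac{- \frac{1793603}{1708380} + \frac{6631}{-935403}}{4} = - \frac{- \frac{1793603}{1708380} + 6631 \left(- \frac{1}{935403}\right)}{4} = - \frac{- \frac{1793603}{1708380} - \frac{6631}{935403}}{4} = \left(- \frac{1}{4}\right) \left(- \frac{563023298263}{532674592380}\right) = \frac{563023298263}{2130698369520} \approx 0.26424$)
$F - P = -2110486 - \frac{563023298263}{2130698369520} = - \frac{4496809642118084983}{2130698369520}$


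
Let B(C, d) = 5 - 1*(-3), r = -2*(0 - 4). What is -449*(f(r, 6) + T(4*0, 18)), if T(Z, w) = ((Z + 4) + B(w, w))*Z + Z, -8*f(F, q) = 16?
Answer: 898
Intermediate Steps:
r = 8 (r = -2*(-4) = 8)
B(C, d) = 8 (B(C, d) = 5 + 3 = 8)
f(F, q) = -2 (f(F, q) = -⅛*16 = -2)
T(Z, w) = Z + Z*(12 + Z) (T(Z, w) = ((Z + 4) + 8)*Z + Z = ((4 + Z) + 8)*Z + Z = (12 + Z)*Z + Z = Z*(12 + Z) + Z = Z + Z*(12 + Z))
-449*(f(r, 6) + T(4*0, 18)) = -449*(-2 + (4*0)*(13 + 4*0)) = -449*(-2 + 0*(13 + 0)) = -449*(-2 + 0*13) = -449*(-2 + 0) = -449*(-2) = 898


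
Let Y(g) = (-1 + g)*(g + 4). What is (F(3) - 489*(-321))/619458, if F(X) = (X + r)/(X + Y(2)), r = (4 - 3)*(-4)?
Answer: 706360/2787561 ≈ 0.25340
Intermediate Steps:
Y(g) = (-1 + g)*(4 + g)
r = -4 (r = 1*(-4) = -4)
F(X) = (-4 + X)/(6 + X) (F(X) = (X - 4)/(X + (-4 + 2**2 + 3*2)) = (-4 + X)/(X + (-4 + 4 + 6)) = (-4 + X)/(X + 6) = (-4 + X)/(6 + X))
(F(3) - 489*(-321))/619458 = ((-4 + 3)/(6 + 3) - 489*(-321))/619458 = (-1/9 + 156969)*(1/619458) = (1412720/9)*(1/619458) = 706360/2787561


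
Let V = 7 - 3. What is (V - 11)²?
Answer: 49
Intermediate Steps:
V = 4
(V - 11)² = (4 - 11)² = (-7)² = 49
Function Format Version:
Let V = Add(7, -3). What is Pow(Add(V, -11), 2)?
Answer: 49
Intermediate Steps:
V = 4
Pow(Add(V, -11), 2) = Pow(Add(4, -11), 2) = Pow(-7, 2) = 49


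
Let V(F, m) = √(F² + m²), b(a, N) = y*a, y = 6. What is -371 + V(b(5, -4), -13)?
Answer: -371 + √1069 ≈ -338.30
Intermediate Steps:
b(a, N) = 6*a
-371 + V(b(5, -4), -13) = -371 + √((6*5)² + (-13)²) = -371 + √(30² + 169) = -371 + √(900 + 169) = -371 + √1069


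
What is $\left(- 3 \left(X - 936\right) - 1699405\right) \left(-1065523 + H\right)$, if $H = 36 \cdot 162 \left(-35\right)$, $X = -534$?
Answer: $2152038536785$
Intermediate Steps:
$H = -204120$ ($H = 5832 \left(-35\right) = -204120$)
$\left(- 3 \left(X - 936\right) - 1699405\right) \left(-1065523 + H\right) = \left(- 3 \left(-534 - 936\right) - 1699405\right) \left(-1065523 - 204120\right) = \left(\left(-3\right) \left(-1470\right) - 1699405\right) \left(-1269643\right) = \left(4410 - 1699405\right) \left(-1269643\right) = \left(-1694995\right) \left(-1269643\right) = 2152038536785$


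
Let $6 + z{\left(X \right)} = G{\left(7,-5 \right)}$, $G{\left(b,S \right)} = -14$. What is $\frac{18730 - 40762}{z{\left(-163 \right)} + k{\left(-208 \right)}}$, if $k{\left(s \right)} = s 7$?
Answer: $\frac{612}{41} \approx 14.927$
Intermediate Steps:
$z{\left(X \right)} = -20$ ($z{\left(X \right)} = -6 - 14 = -20$)
$k{\left(s \right)} = 7 s$
$\frac{18730 - 40762}{z{\left(-163 \right)} + k{\left(-208 \right)}} = \frac{18730 - 40762}{-20 + 7 \left(-208\right)} = - \frac{22032}{-20 - 1456} = - \frac{22032}{-1476} = \left(-22032\right) \left(- \frac{1}{1476}\right) = \frac{612}{41}$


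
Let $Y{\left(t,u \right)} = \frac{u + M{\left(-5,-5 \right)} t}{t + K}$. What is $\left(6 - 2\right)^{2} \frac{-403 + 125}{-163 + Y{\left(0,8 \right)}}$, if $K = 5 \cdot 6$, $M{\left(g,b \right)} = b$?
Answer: $\frac{66720}{2441} \approx 27.333$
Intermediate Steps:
$K = 30$
$Y{\left(t,u \right)} = \frac{u - 5 t}{30 + t}$ ($Y{\left(t,u \right)} = \frac{u - 5 t}{t + 30} = \frac{u - 5 t}{30 + t}$)
$\left(6 - 2\right)^{2} \frac{-403 + 125}{-163 + Y{\left(0,8 \right)}} = \left(6 - 2\right)^{2} \frac{-403 + 125}{-163 + \frac{8 - 0}{30 + 0}} = 4^{2} \left(- \frac{278}{-163 + \frac{8 + 0}{30}}\right) = 16 \left(- \frac{278}{-163 + \frac{1}{30} \cdot 8}\right) = 16 \left(- \frac{278}{-163 + \frac{4}{15}}\right) = 16 \left(- \frac{278}{- \frac{2441}{15}}\right) = 16 \left(\left(-278\right) \left(- \frac{15}{2441}\right)\right) = 16 \cdot \frac{4170}{2441} = \frac{66720}{2441}$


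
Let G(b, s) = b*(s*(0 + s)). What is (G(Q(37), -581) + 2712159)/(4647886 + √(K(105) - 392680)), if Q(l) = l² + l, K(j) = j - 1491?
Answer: 1109271270293275/10801422331531 - 477322925*I*√394066/21602844663062 ≈ 102.7 - 0.01387*I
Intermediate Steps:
K(j) = -1491 + j
Q(l) = l + l²
G(b, s) = b*s² (G(b, s) = b*(s*s) = b*s²)
(G(Q(37), -581) + 2712159)/(4647886 + √(K(105) - 392680)) = ((37*(1 + 37))*(-581)² + 2712159)/(4647886 + √((-1491 + 105) - 392680)) = ((37*38)*337561 + 2712159)/(4647886 + √(-1386 - 392680)) = (1406*337561 + 2712159)/(4647886 + √(-394066)) = (474610766 + 2712159)/(4647886 + I*√394066) = 477322925/(4647886 + I*√394066)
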